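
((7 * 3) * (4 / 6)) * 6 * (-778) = -65352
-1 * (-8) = 8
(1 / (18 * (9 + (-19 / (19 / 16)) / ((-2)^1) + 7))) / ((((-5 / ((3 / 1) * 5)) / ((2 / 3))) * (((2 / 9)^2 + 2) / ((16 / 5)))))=-0.01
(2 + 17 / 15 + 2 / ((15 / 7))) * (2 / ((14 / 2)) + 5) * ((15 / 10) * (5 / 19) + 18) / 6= 525881 / 7980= 65.90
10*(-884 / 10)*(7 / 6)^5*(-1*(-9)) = -3714347 / 216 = -17196.05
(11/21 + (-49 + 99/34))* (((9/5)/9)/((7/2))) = -32533/12495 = -2.60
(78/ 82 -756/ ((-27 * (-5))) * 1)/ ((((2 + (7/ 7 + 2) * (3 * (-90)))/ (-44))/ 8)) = -41932/ 20705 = -2.03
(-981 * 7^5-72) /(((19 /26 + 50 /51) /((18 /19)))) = -393529354452 /43111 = -9128281.75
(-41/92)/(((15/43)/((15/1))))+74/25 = -16.20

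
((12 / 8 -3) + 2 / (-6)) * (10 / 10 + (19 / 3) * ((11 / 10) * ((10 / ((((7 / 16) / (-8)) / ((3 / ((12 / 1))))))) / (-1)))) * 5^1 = -368995 / 126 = -2928.53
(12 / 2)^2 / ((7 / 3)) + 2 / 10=547 / 35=15.63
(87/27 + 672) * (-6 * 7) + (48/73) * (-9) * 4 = -6215878/219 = -28383.00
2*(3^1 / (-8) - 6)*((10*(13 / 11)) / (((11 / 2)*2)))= -3315 / 242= -13.70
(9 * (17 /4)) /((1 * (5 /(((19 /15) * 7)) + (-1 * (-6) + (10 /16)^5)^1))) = 166699008 /29022089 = 5.74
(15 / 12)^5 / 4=3125 / 4096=0.76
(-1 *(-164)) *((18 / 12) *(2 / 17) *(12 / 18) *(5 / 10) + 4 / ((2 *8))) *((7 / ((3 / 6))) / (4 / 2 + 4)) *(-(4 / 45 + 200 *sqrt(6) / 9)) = -6443.22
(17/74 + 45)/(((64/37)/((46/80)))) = 76981/5120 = 15.04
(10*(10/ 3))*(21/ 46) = 350/ 23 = 15.22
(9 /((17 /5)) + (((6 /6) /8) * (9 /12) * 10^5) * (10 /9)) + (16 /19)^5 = 1315815344491 /126281049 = 10419.74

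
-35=-35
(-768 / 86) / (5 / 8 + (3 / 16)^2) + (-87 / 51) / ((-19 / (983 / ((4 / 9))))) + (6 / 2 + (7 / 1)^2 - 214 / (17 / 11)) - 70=268337833 / 9388964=28.58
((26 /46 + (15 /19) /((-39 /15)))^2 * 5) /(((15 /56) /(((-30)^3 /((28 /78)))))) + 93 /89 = -96061.73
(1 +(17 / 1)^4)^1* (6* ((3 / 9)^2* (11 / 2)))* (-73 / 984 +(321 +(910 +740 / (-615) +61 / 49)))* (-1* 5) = -15147076559065 / 8036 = -1884902508.59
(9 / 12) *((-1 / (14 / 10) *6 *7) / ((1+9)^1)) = -9 / 4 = -2.25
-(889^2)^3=-493640252540246161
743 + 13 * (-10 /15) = 2203 /3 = 734.33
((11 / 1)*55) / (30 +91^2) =605 / 8311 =0.07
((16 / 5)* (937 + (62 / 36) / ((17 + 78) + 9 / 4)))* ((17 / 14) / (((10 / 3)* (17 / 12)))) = 52487984 / 68075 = 771.03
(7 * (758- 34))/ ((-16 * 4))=-1267/ 16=-79.19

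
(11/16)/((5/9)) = 99/80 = 1.24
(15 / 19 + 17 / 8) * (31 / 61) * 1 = 13733 / 9272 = 1.48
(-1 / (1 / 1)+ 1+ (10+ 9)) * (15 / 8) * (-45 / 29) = -12825 / 232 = -55.28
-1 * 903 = -903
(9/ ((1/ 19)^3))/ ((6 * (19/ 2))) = 1083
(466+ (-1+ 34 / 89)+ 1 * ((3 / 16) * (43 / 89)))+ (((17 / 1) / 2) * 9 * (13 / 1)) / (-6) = 426805 / 1424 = 299.72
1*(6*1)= 6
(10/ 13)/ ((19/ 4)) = 40/ 247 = 0.16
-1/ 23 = -0.04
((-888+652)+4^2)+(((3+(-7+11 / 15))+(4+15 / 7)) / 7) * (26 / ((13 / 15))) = -10176 / 49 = -207.67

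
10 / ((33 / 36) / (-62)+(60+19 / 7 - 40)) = 52080 / 118219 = 0.44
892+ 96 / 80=4466 / 5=893.20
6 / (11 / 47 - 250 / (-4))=564 / 5897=0.10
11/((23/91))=1001/23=43.52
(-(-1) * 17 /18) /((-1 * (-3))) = 17 /54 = 0.31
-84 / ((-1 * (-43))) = -84 / 43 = -1.95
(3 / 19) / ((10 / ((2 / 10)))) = 3 / 950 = 0.00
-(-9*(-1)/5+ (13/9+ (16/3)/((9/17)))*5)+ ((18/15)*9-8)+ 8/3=-1456/27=-53.93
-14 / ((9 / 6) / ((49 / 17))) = -1372 / 51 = -26.90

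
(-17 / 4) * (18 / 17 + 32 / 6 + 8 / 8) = -377 / 12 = -31.42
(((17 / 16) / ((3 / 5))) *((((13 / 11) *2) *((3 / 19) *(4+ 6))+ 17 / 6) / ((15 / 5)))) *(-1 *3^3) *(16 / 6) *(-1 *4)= 699805 / 627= 1116.12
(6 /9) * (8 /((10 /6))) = 16 /5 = 3.20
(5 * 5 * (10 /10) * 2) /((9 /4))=200 /9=22.22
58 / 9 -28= -194 / 9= -21.56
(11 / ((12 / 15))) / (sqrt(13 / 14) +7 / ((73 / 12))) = 1180410 / 29507 - 293095*sqrt(182) / 118028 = 6.50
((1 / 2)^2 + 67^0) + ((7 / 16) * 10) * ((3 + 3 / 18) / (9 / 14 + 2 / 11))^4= 160551998124845 / 168573727368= 952.41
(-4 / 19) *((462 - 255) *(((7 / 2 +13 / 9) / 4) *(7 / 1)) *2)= -14329 / 19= -754.16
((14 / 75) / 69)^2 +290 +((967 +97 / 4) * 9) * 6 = 2882532572267 / 53561250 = 53817.50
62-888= -826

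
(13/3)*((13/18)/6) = 0.52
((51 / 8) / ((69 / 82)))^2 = 485809 / 8464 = 57.40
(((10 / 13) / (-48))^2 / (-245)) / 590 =-1 / 562843008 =-0.00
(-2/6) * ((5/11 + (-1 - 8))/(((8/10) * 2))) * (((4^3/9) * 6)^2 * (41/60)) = 1973248/891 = 2214.64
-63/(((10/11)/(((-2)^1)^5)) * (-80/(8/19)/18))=-99792/475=-210.09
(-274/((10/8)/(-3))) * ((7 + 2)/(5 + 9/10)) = 59184/59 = 1003.12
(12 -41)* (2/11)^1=-58/11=-5.27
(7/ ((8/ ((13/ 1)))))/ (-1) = -91/ 8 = -11.38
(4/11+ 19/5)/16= 229/880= 0.26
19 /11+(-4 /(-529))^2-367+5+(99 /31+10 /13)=-442014945074 /1240535153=-356.31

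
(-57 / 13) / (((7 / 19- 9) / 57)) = 61731 / 2132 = 28.95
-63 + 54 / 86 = -2682 / 43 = -62.37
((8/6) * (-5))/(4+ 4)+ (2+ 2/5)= 47/30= 1.57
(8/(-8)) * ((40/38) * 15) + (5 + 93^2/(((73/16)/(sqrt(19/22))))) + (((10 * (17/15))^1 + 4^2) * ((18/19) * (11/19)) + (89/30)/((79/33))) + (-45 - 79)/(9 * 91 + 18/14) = 4331586019/818780490 + 69192 * sqrt(418)/803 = 1766.98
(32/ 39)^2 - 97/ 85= -60497/ 129285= -0.47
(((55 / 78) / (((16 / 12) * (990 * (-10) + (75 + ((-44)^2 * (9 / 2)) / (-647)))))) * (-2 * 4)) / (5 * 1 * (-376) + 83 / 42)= -0.00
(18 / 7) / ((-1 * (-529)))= 18 / 3703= 0.00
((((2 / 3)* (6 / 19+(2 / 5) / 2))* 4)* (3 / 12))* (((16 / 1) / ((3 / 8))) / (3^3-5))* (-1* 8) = -50176 / 9405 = -5.34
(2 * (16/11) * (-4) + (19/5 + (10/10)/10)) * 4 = -1702/55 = -30.95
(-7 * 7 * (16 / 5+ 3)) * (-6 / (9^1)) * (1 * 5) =3038 / 3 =1012.67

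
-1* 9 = -9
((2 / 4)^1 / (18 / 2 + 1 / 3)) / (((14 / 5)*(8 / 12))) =45 / 1568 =0.03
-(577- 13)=-564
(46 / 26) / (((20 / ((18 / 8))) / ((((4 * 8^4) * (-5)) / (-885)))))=70656 / 3835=18.42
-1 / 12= -0.08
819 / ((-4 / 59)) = -48321 / 4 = -12080.25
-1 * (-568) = 568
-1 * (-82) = 82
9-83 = -74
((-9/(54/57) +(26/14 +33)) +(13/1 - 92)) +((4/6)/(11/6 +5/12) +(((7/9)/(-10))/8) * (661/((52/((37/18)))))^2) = -264862108801/4415523840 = -59.98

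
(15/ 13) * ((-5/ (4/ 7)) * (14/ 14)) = -525/ 52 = -10.10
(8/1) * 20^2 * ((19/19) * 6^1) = 19200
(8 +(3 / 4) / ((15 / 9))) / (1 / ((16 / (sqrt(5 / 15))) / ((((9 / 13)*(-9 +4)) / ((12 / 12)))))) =-8788*sqrt(3) / 225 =-67.65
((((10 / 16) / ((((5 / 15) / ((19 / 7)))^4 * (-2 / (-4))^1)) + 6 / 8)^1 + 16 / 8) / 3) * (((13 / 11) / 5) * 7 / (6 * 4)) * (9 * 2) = 42905213 / 18865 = 2274.33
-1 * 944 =-944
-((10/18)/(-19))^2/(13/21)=-0.00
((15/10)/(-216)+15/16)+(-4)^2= 16.93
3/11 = 0.27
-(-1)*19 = 19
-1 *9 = -9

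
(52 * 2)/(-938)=-52/469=-0.11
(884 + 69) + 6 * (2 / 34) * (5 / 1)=16231 / 17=954.76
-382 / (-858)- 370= -158539 / 429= -369.55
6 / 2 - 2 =1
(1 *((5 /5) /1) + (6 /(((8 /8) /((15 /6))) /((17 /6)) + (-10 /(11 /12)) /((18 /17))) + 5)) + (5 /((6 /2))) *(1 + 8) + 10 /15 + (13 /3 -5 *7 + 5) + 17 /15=-739061 /213780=-3.46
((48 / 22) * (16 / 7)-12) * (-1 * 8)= 4320 / 77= 56.10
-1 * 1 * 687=-687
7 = 7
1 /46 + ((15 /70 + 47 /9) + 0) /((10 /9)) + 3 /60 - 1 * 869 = -1391097 /1610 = -864.04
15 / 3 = 5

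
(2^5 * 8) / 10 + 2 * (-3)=98 / 5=19.60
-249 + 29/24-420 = -16027/24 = -667.79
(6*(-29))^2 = 30276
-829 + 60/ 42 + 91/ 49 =-5780/ 7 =-825.71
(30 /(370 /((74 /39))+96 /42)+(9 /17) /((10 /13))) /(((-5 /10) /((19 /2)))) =-3748263 /234770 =-15.97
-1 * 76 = -76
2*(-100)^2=20000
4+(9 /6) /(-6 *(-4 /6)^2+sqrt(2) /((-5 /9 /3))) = 23494 /5761 - 3645 *sqrt(2) /23044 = 3.85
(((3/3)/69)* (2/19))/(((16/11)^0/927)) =618/437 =1.41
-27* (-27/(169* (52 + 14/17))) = 12393/151762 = 0.08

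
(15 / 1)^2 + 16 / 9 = 2041 / 9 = 226.78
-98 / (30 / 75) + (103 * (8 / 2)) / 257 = -62553 / 257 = -243.40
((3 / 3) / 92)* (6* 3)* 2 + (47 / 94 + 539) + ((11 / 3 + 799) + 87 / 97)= 17983487 / 13386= 1343.45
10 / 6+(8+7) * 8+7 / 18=2197 / 18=122.06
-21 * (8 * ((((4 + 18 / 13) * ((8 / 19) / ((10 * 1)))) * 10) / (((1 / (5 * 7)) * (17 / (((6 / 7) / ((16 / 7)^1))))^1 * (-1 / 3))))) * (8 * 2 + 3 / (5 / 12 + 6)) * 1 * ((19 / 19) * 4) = 58111.29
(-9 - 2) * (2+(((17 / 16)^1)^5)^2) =-46365188716011 / 1099511627776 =-42.17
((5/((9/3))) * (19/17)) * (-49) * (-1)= 4655/51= 91.27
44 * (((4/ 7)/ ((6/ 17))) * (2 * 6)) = 5984/ 7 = 854.86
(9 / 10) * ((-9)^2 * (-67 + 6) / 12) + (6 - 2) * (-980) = -171623 / 40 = -4290.58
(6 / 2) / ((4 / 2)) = 3 / 2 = 1.50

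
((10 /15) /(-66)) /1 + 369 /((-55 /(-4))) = 13279 /495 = 26.83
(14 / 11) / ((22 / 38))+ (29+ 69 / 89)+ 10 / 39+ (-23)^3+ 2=-5095654189 / 419991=-12132.77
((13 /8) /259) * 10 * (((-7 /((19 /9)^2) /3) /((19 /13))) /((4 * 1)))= -22815 /4060528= -0.01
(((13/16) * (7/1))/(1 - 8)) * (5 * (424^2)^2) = -131297603840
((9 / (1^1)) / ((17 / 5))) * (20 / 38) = 450 / 323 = 1.39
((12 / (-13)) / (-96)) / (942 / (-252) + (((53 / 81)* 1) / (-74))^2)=-62874063 / 24442529254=-0.00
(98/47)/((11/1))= 0.19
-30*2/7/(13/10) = -600/91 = -6.59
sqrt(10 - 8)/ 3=sqrt(2)/ 3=0.47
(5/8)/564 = 0.00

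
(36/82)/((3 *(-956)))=-0.00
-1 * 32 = -32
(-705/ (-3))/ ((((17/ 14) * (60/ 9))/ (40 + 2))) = 20727/ 17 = 1219.24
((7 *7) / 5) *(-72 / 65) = -3528 / 325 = -10.86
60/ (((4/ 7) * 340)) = 0.31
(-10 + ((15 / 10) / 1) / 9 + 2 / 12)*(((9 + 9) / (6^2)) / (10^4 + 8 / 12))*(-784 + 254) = 7685 / 30002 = 0.26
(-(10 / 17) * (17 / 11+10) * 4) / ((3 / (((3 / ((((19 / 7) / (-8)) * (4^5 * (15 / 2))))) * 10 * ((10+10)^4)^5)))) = 116523008000000000000000000000 / 10659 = 10931889295431091096725770.00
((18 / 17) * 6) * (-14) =-1512 / 17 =-88.94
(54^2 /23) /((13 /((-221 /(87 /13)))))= -214812 /667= -322.06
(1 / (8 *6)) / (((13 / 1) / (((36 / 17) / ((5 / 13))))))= 3 / 340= 0.01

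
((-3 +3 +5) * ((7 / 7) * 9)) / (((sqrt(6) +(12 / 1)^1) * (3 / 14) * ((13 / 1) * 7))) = 60 / 299 - 5 * sqrt(6) / 299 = 0.16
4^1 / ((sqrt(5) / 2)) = 8*sqrt(5) / 5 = 3.58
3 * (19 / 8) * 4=57 / 2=28.50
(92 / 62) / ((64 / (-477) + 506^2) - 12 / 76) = 416898 / 71934000251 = 0.00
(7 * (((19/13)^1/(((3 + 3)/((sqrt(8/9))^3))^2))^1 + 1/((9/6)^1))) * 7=2905406/85293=34.06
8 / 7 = 1.14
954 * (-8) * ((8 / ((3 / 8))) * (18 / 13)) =-2930688 / 13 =-225437.54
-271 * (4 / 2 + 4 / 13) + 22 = -7844 / 13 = -603.38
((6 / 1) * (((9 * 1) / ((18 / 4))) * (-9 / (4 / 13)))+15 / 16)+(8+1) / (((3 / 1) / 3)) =-5457 / 16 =-341.06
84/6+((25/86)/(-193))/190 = 8830131/630724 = 14.00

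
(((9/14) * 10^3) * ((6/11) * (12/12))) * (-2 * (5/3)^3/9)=-250000/693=-360.75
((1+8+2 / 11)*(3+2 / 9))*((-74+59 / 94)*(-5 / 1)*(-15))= -15304025 / 94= -162808.78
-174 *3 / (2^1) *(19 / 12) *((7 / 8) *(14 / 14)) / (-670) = 0.54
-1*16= -16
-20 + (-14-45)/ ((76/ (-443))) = 24617/ 76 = 323.91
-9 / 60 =-3 / 20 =-0.15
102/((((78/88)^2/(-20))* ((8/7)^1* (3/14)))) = -16126880/1521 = -10602.81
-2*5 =-10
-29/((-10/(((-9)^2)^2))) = 190269/10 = 19026.90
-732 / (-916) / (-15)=-61 / 1145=-0.05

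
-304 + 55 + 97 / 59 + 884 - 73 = 33255 / 59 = 563.64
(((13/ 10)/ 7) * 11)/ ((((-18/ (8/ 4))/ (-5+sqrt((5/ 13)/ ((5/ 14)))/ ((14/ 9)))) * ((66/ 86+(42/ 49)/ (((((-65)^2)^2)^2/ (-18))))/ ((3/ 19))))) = 1959346954464453125/ 8391192502661189334 -30143799299453125 * sqrt(182)/ 13052966115250738964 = 0.20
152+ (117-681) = -412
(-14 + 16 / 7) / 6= -41 / 21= -1.95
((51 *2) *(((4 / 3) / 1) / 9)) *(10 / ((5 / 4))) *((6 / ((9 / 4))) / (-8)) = -1088 / 27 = -40.30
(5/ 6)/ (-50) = -1/ 60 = -0.02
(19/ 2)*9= 171/ 2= 85.50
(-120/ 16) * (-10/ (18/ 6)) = 25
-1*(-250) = 250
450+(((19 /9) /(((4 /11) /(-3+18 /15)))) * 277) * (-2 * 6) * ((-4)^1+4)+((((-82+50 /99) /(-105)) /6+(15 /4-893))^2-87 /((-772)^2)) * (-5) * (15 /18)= -229064692358911015097 /69551634963888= -3293447.99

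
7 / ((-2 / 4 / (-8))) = 112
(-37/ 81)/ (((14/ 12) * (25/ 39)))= -962/ 1575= -0.61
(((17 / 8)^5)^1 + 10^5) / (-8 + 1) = -3278219857 / 229376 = -14291.90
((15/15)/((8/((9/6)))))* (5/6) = 5/32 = 0.16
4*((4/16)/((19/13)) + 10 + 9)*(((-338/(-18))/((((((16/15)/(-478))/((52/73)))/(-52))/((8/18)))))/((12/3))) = 99455971030/37449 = 2655771.08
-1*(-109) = 109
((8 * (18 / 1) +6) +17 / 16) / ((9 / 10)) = 12085 / 72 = 167.85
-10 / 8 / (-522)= 5 / 2088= 0.00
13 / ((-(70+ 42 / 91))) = -169 / 916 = -0.18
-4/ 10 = -2/ 5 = -0.40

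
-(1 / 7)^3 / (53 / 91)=-13 / 2597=-0.01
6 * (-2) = -12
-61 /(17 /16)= -976 /17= -57.41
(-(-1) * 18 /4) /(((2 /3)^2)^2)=22.78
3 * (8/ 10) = 12/ 5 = 2.40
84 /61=1.38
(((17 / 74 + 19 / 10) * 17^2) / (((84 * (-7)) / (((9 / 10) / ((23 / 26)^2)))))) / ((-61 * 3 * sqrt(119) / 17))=9621677 * sqrt(119) / 10238146975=0.01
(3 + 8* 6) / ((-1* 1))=-51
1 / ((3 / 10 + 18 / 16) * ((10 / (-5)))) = -0.35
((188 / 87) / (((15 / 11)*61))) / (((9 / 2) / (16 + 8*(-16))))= -463232 / 716445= -0.65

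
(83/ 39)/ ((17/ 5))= 415/ 663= 0.63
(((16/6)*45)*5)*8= 4800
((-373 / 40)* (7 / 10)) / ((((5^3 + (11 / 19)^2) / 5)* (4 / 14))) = -6597997 / 7239360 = -0.91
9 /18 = 1 /2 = 0.50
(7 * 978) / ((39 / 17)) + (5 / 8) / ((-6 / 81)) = 618949 / 208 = 2975.72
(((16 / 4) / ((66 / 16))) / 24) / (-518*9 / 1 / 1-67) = -4 / 468171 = -0.00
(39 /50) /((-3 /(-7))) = 91 /50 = 1.82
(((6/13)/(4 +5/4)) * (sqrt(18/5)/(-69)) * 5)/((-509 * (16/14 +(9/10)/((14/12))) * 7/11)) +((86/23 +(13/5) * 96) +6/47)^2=440 * sqrt(10)/71377579 +1876867120144/29214025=64245.41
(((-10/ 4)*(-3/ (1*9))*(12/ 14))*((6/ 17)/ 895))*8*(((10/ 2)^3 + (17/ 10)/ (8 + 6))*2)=420408/ 745535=0.56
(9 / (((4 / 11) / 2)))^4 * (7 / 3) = 224139069 / 16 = 14008691.81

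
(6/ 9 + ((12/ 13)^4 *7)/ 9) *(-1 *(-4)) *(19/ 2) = 4009228/ 85683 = 46.79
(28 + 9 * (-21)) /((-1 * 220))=161 /220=0.73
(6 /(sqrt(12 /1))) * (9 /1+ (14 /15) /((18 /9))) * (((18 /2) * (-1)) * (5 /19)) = -426 * sqrt(3) /19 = -38.83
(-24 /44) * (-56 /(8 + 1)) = 112 /33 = 3.39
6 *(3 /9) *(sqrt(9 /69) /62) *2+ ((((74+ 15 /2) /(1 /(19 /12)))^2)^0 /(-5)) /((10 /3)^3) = -27 /5000+ 2 *sqrt(69) /713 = 0.02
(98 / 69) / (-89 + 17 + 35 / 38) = -3724 / 186369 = -0.02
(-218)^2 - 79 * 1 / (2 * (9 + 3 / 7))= 6272615 / 132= 47519.81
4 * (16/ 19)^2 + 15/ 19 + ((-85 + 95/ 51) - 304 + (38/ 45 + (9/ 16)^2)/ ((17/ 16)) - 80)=-2043261547/ 4418640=-462.42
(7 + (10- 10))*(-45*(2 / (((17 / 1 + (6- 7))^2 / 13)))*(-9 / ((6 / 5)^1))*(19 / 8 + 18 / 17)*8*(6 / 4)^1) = 86056425 / 8704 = 9887.00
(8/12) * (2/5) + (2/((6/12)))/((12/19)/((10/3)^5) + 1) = 30402916/7135935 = 4.26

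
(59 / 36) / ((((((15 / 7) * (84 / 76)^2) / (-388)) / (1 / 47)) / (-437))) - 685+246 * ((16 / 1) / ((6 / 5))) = 1940155636 / 399735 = 4853.60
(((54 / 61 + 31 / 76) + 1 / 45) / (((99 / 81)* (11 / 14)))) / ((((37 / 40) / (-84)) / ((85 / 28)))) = -1959294540 / 5188843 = -377.60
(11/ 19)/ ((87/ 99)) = 363/ 551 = 0.66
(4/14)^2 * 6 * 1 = 24/49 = 0.49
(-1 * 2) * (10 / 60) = -0.33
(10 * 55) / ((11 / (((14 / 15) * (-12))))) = -560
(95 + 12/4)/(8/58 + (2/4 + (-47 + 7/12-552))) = -34104/208027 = -0.16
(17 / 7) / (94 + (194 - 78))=17 / 1470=0.01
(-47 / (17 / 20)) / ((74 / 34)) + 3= -829 / 37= -22.41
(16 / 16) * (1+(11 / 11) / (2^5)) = 33 / 32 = 1.03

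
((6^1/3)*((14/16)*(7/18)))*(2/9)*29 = 1421/324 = 4.39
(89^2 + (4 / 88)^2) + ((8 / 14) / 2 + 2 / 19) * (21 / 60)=364213967 / 45980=7921.14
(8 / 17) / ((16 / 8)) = 4 / 17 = 0.24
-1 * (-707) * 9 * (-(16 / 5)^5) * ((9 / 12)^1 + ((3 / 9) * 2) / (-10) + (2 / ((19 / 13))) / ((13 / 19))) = -89517195264 / 15625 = -5729100.50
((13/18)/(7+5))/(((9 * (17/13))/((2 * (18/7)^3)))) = 1014/5831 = 0.17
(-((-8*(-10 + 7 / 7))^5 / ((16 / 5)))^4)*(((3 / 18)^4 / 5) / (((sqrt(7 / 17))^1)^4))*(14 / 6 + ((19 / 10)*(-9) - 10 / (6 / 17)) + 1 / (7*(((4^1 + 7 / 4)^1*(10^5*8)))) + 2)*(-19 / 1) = -18738471366565755842336919974223991013376 / 197225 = -95010629314568415983455040000000000.00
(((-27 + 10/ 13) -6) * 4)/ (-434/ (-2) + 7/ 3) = -2514/ 4277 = -0.59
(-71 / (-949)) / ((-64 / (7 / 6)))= -497 / 364416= -0.00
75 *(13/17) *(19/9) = 6175/51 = 121.08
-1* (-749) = 749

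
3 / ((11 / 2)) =6 / 11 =0.55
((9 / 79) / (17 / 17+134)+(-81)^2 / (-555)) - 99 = -4858937 / 43845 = -110.82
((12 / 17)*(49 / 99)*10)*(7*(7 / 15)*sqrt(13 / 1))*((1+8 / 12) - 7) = -307328*sqrt(13) / 5049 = -219.47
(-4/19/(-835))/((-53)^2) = 4/44564785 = 0.00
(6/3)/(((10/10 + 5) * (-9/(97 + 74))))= -19/3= -6.33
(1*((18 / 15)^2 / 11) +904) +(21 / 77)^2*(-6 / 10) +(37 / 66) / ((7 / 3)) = 38298229 / 42350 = 904.33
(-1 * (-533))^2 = 284089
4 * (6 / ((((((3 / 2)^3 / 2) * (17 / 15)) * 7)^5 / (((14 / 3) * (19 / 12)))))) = 249036800000 / 603907702557579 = 0.00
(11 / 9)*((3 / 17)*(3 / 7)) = 11 / 119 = 0.09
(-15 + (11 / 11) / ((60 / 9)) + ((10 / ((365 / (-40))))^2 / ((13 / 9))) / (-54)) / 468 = -61789807 / 1945298160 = -0.03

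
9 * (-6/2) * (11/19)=-297/19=-15.63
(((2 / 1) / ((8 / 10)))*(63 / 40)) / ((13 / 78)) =189 / 8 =23.62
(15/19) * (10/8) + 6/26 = 1203/988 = 1.22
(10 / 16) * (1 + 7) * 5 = 25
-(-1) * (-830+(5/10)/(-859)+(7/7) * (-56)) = -1522149/1718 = -886.00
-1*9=-9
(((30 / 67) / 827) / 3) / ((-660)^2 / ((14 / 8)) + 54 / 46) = 1610 / 2220537229101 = 0.00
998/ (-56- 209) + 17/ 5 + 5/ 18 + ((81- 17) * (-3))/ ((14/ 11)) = -5040067/ 33390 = -150.95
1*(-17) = -17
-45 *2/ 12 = -15/ 2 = -7.50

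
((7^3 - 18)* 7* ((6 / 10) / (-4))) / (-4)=1365 / 16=85.31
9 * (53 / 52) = 477 / 52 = 9.17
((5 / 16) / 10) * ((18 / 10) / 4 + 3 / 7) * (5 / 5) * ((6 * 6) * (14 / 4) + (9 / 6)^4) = 257931 / 71680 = 3.60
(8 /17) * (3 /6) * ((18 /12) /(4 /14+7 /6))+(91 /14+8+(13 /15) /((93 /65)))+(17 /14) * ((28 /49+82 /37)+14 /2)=14285257121 /524542599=27.23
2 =2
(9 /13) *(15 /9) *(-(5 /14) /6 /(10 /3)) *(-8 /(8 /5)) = 75 /728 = 0.10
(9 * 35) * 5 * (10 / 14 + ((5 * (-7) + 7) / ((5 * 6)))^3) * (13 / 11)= -30329 / 165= -183.81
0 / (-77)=0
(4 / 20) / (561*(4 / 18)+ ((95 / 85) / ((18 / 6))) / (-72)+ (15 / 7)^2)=179928 / 116281465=0.00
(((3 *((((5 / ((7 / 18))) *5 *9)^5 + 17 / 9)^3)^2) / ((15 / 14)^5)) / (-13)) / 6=-1094667900980656174280436762649646835605946916905513837678599435025372863908812502956150253015476413226111212678992 / 541205687929966976614046286065625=-2022646704190419074487862000000000000000000000000000000000000000000000000000000000.00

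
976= 976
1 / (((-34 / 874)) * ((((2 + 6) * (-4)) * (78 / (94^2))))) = 965333 / 10608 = 91.00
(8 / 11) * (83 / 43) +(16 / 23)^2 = 472344 / 250217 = 1.89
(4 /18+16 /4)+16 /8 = 56 /9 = 6.22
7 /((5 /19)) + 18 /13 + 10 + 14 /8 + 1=10591 /260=40.73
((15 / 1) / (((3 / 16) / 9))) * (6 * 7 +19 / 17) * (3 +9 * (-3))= -12666240 / 17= -745072.94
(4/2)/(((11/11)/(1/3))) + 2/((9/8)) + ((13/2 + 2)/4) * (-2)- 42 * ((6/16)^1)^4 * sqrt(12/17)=-65/36- 1701 * sqrt(51)/17408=-2.50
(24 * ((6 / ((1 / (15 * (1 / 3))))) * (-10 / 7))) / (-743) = 7200 / 5201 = 1.38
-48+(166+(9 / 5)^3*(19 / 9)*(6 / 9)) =15776 / 125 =126.21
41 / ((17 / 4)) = 164 / 17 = 9.65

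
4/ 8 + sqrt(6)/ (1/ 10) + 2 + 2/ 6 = 17/ 6 + 10*sqrt(6) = 27.33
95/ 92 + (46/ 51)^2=441767/ 239292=1.85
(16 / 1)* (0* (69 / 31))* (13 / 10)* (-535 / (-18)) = 0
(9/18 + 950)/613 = 1901/1226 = 1.55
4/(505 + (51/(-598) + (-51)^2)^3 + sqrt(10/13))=3218440193755171206847546144/14156757735657890565146284972008782409 - 14070960469626112* sqrt(130)/14156757735657890565146284972008782409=0.00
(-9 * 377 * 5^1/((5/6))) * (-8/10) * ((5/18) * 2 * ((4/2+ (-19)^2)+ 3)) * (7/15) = 7726992/5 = 1545398.40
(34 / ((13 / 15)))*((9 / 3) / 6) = 255 / 13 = 19.62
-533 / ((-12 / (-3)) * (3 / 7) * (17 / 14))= -256.05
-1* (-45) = 45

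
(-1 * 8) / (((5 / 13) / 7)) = -728 / 5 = -145.60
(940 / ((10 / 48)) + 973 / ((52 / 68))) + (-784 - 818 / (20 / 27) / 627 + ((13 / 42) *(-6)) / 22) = 475336062 / 95095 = 4998.54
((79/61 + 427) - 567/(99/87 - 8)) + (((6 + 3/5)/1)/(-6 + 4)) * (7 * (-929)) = 2667038231/121390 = 21970.82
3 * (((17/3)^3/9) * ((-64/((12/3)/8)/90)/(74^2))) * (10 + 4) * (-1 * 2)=2201024/4990005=0.44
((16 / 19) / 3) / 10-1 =-0.97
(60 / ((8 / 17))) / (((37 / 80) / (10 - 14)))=-1102.70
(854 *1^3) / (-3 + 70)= 12.75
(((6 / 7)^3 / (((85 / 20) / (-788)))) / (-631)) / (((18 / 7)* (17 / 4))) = 151296 / 8935591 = 0.02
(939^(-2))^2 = 1 / 777431921841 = 0.00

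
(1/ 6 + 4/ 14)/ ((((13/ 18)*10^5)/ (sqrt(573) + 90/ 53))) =513/ 48230000 + 57*sqrt(573)/ 9100000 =0.00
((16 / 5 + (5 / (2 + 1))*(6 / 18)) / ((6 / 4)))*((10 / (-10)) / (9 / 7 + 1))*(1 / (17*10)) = -1183 / 183600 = -0.01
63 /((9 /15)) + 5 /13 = 1370 /13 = 105.38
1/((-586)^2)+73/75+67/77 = 3655799591/1983111900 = 1.84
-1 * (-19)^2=-361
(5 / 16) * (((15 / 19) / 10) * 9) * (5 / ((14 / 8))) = 675 / 1064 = 0.63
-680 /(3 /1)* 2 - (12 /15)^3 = -170192 /375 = -453.85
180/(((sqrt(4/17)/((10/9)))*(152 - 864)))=-25*sqrt(17)/178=-0.58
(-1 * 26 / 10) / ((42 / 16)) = -104 / 105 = -0.99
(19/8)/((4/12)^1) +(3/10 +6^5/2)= 155817/40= 3895.42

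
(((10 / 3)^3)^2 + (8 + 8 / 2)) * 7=7061236 / 729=9686.19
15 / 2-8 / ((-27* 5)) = 2041 / 270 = 7.56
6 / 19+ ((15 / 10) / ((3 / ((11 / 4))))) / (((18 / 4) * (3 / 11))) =1.44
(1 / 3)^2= 1 / 9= 0.11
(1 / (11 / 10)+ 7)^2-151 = -10702 / 121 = -88.45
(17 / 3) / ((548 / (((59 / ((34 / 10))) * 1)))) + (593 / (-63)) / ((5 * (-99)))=3391489 / 17089380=0.20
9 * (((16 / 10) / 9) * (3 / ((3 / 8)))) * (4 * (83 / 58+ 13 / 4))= 34752 / 145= 239.67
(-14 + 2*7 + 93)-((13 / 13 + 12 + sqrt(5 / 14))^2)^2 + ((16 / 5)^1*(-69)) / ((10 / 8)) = -142133861 / 4900-30823*sqrt(70) / 49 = -34269.84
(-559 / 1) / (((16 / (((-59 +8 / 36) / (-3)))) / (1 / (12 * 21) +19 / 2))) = -708227845 / 108864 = -6505.62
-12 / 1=-12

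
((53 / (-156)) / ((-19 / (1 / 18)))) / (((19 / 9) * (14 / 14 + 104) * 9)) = 53 / 106437240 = 0.00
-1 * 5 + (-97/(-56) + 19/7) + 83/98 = 115/392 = 0.29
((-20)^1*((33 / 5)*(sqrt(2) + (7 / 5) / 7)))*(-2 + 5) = -639.23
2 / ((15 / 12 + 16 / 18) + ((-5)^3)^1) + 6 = 26466 / 4423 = 5.98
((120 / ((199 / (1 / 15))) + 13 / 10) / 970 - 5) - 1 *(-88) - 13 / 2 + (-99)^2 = 19066540917 / 1930300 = 9877.50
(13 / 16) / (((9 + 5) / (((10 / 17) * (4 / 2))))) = 65 / 952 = 0.07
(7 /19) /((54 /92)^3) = 681352 /373977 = 1.82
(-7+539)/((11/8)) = 4256/11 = 386.91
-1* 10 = -10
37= 37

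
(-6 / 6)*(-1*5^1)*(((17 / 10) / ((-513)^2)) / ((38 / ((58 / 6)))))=493 / 60002532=0.00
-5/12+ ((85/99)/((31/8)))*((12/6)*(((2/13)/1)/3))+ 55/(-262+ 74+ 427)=-18744575/114424596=-0.16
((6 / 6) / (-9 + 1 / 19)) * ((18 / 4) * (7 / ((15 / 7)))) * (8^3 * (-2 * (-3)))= -2145024 / 425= -5047.12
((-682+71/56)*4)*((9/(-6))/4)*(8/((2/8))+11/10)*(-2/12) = -12618051/2240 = -5633.06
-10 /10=-1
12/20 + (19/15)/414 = 749/1242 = 0.60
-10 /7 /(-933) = 10 /6531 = 0.00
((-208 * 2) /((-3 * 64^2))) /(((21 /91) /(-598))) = -50531 /576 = -87.73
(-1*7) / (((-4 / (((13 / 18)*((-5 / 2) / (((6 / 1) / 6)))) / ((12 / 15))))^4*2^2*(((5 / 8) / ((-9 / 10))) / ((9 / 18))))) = 3123859375 / 24461180928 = 0.13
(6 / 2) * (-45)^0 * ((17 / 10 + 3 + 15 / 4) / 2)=507 / 40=12.68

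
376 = 376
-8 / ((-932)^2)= -1 / 108578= -0.00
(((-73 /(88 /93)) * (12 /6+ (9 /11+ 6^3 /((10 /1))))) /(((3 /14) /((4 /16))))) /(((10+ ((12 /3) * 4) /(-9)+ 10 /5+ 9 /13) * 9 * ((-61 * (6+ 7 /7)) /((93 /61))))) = 3674403681 /45996620560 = 0.08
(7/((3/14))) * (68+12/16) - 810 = 8615/6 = 1435.83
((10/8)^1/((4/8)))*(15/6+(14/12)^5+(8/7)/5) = 1330853/108864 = 12.22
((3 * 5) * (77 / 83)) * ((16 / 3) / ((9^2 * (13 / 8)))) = 49280 / 87399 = 0.56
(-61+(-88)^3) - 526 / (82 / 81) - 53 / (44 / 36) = -307625273 / 451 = -682095.95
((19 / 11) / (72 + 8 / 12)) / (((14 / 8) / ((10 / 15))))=0.01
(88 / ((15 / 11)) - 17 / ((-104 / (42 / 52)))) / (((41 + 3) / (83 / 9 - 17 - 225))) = -1098964513 / 3212352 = -342.11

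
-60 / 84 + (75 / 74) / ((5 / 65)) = 6455 / 518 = 12.46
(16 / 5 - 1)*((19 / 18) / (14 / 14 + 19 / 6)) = 209 / 375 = 0.56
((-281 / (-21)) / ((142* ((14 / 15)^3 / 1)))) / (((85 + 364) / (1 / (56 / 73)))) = 23077125 / 68581165184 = 0.00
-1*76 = -76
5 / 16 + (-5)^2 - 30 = -75 / 16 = -4.69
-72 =-72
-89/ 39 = -2.28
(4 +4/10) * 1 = 22/5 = 4.40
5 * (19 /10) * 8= 76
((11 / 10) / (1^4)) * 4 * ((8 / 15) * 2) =352 / 75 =4.69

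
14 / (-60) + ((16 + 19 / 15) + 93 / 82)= 11173 / 615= 18.17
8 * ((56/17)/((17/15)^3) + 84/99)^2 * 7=4118279734561664/7596599853249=542.12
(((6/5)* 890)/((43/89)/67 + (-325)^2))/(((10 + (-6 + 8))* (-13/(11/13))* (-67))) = 87131/106443284142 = 0.00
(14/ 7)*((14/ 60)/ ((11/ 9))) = 21/ 55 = 0.38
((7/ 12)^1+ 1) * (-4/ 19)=-1/ 3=-0.33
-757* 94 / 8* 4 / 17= -2092.88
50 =50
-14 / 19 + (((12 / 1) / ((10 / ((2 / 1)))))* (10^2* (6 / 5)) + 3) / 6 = 1815 / 38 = 47.76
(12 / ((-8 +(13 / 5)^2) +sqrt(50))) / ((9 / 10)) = 31000 / 90867 +125000 * sqrt(2) / 90867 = 2.29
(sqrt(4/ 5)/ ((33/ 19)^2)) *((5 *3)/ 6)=361 *sqrt(5)/ 1089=0.74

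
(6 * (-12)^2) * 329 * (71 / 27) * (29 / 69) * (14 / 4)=75870032 / 69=1099565.68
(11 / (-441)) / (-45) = 11 / 19845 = 0.00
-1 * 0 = 0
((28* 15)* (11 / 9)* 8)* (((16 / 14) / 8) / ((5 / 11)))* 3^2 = 11616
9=9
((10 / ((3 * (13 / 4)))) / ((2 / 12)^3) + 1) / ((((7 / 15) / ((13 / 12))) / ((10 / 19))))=72325 / 266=271.90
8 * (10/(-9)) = -80/9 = -8.89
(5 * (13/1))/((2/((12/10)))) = 39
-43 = -43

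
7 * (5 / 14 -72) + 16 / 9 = -8995 / 18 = -499.72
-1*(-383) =383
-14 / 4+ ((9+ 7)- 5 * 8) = -55 / 2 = -27.50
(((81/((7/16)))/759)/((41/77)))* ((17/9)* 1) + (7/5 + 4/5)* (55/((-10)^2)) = 2.08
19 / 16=1.19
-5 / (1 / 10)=-50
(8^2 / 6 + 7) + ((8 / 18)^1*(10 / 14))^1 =1133 / 63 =17.98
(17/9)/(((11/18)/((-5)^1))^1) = -170/11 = -15.45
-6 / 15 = -2 / 5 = -0.40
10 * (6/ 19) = 60/ 19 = 3.16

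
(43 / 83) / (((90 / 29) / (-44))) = -27434 / 3735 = -7.35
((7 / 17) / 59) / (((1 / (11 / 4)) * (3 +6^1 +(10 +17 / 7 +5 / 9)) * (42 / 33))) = 7623 / 11113240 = 0.00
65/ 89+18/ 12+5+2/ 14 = 9187/ 1246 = 7.37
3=3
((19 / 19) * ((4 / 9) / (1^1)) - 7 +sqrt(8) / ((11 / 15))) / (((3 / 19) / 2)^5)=-4674874912 / 2187 +792351680 * sqrt(2) / 891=-879937.35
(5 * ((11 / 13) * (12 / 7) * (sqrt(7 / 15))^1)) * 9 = 396 * sqrt(105) / 91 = 44.59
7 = 7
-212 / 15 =-14.13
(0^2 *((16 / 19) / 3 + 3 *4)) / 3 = 0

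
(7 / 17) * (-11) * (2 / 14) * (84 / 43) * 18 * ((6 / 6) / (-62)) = 8316 / 22661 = 0.37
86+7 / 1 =93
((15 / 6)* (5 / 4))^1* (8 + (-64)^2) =12825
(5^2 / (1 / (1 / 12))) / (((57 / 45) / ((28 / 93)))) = 0.50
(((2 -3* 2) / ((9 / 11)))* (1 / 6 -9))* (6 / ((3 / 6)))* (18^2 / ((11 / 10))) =152640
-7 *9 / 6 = -21 / 2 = -10.50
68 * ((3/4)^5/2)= 4131/512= 8.07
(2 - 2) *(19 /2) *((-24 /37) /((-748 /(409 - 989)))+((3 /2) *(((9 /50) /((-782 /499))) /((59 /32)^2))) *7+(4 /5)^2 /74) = 0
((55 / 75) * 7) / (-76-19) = -77 / 1425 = -0.05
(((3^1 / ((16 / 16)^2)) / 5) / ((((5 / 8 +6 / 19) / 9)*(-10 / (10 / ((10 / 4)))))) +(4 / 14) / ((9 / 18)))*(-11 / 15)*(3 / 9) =43156 / 102375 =0.42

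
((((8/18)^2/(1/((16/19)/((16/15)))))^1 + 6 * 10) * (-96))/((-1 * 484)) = 246880/20691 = 11.93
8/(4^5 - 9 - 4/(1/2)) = 8/1007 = 0.01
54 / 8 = 27 / 4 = 6.75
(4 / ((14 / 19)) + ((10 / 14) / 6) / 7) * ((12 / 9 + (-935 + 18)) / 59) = -84.51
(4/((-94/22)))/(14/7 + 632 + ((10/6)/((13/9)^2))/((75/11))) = -37180/25183963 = -0.00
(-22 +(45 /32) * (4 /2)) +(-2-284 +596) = 4653 /16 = 290.81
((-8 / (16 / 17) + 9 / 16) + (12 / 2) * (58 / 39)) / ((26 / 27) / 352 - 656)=-0.00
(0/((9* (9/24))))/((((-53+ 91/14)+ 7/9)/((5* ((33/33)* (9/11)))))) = 0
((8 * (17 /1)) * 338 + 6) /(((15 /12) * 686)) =91948 /1715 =53.61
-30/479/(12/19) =-95/958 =-0.10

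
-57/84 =-19/28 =-0.68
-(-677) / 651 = 677 / 651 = 1.04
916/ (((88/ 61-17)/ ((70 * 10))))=-39113200/ 949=-41215.17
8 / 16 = 1 / 2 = 0.50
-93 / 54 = -31 / 18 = -1.72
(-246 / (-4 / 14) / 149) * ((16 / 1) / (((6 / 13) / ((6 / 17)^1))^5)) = 5114932368 / 211558693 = 24.18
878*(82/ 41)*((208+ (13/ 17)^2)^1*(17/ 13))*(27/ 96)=18320787/ 136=134711.67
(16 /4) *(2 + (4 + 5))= 44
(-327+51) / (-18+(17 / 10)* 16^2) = -690 / 1043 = -0.66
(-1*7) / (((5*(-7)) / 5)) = 1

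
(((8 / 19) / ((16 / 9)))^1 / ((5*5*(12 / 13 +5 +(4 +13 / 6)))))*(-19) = -351 / 23575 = -0.01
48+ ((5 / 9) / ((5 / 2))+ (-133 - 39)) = -1114 / 9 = -123.78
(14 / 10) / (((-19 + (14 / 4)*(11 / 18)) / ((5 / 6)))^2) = 1260 / 368449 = 0.00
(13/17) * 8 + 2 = 138/17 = 8.12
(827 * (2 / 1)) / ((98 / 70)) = 8270 / 7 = 1181.43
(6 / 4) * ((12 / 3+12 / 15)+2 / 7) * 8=61.03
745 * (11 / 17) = 8195 / 17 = 482.06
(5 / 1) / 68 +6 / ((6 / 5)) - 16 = -743 / 68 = -10.93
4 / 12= 1 / 3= 0.33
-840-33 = -873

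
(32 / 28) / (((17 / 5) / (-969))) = -2280 / 7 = -325.71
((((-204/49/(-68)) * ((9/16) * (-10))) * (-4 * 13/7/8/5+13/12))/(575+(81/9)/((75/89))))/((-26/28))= 0.00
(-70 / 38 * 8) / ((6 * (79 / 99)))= -4620 / 1501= -3.08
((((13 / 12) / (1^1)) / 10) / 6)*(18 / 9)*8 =13 / 45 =0.29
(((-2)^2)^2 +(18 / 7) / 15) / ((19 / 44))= 24904 / 665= 37.45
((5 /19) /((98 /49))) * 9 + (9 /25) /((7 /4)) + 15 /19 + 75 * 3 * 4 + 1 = 6006143 /6650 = 903.18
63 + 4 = 67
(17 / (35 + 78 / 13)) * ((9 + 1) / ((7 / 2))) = 340 / 287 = 1.18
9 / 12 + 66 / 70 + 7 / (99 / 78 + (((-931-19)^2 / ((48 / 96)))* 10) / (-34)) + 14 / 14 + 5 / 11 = 1137341066073 / 361360136060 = 3.15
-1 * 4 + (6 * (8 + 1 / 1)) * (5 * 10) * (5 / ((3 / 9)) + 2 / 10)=41036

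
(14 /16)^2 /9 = 49 /576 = 0.09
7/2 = 3.50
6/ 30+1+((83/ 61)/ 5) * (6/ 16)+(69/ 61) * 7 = 22497/ 2440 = 9.22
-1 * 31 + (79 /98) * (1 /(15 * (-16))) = -729199 /23520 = -31.00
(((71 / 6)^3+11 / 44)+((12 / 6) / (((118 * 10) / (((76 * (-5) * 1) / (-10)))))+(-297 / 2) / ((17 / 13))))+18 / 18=1673336023 / 1083240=1544.75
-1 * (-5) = 5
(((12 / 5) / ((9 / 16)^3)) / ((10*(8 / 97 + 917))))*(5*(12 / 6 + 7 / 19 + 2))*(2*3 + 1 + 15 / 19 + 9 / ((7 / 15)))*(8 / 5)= 1899996839936 / 1365625609425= 1.39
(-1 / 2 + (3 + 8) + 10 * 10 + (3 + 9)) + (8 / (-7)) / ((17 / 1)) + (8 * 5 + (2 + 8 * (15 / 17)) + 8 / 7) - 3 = 40373 / 238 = 169.63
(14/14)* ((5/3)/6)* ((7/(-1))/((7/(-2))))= 5/9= 0.56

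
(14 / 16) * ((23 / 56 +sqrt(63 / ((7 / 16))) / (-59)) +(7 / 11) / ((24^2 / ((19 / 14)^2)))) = 2191379 / 11962368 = 0.18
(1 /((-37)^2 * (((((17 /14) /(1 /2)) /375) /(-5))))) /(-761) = 13125 /17710753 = 0.00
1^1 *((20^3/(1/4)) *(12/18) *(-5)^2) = 533333.33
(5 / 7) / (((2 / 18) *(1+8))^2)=5 / 7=0.71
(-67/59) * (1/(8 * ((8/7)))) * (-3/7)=201/3776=0.05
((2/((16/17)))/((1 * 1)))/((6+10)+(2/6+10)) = 51/632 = 0.08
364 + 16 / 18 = 3284 / 9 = 364.89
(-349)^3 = -42508549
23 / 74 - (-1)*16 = 1207 / 74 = 16.31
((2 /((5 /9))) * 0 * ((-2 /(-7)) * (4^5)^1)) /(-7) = 0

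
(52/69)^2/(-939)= -2704/4470579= -0.00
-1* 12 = -12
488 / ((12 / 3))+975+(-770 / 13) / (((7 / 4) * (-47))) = 670707 / 611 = 1097.72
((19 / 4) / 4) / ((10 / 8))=19 / 20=0.95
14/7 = 2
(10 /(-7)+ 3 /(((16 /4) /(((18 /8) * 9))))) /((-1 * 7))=-1541 /784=-1.97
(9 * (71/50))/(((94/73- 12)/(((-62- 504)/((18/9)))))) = 13201101/39100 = 337.62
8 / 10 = 4 / 5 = 0.80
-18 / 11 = -1.64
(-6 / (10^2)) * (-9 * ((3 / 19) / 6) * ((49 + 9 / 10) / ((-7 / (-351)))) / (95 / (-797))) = -3769031331 / 12635000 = -298.30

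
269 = 269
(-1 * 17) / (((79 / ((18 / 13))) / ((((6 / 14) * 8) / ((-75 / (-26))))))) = -4896 / 13825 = -0.35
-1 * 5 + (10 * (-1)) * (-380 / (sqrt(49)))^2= -1444245 / 49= -29474.39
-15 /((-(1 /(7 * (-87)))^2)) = 5563215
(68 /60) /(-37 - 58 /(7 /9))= -119 /11715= -0.01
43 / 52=0.83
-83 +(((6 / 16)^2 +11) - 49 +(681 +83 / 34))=612089 / 1088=562.58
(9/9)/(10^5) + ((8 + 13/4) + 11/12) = 3650003/300000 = 12.17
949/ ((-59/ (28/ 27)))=-26572/ 1593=-16.68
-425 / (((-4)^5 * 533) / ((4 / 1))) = 0.00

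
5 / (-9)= -5 / 9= -0.56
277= 277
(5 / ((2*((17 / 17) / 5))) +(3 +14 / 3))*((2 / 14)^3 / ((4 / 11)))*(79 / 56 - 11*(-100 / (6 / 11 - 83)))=-806515457 / 418119744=-1.93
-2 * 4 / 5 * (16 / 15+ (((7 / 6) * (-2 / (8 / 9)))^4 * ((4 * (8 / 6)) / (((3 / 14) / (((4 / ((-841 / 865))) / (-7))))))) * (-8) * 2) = 1121399452 / 63075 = 17778.83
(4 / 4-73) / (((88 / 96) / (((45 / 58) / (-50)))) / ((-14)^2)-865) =381024 / 4579175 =0.08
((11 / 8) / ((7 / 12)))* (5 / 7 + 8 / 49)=1419 / 686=2.07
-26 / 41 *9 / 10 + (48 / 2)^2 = 117963 / 205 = 575.43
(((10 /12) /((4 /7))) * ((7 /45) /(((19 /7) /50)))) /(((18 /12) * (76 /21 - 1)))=12005 /11286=1.06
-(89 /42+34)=-1517 /42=-36.12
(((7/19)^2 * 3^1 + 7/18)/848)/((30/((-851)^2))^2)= 2713068248298373/4959273600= 547069.69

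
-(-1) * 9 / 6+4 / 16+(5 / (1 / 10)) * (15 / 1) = 3007 / 4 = 751.75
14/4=7/2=3.50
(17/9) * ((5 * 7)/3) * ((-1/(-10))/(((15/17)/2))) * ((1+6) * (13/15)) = 184093/6075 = 30.30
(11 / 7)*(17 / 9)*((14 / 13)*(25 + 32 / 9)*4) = 384472 / 1053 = 365.12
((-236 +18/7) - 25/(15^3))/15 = -220597/14175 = -15.56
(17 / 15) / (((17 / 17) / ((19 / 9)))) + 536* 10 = 5362.39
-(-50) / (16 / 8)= 25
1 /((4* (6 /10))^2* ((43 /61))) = 1525 /6192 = 0.25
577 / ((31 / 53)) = 30581 / 31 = 986.48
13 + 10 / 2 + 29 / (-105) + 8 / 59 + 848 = 5363999 / 6195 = 865.86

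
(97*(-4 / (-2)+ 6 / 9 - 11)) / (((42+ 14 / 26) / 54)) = -567450 / 553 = -1026.13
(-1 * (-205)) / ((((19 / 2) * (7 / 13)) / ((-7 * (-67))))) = 357110 / 19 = 18795.26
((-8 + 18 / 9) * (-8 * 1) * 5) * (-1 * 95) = -22800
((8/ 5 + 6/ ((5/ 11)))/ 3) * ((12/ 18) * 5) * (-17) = -2516/ 9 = -279.56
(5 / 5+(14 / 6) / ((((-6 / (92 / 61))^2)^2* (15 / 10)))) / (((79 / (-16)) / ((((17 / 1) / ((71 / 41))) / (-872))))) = 14157885647362 / 6171046320870909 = 0.00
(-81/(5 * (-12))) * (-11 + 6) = -27/4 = -6.75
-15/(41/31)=-465/41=-11.34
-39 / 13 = -3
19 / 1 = 19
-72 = -72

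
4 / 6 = 2 / 3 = 0.67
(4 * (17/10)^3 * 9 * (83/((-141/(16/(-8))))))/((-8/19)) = -494.54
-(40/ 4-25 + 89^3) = -704954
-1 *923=-923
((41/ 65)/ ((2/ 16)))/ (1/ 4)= 1312/ 65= 20.18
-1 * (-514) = 514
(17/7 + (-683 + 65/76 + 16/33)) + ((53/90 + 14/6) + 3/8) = -356000969/526680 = -675.93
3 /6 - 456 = -911 /2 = -455.50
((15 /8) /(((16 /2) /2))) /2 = 15 /64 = 0.23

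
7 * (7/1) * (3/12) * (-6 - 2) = -98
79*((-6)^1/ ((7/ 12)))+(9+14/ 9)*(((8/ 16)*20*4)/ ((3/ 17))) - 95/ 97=28948573/ 18333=1579.04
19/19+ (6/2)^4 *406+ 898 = 33785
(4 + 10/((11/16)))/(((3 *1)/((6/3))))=136/11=12.36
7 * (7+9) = 112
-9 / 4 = -2.25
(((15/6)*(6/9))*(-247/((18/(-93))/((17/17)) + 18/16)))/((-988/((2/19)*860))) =533200/13167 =40.50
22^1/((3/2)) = 44/3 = 14.67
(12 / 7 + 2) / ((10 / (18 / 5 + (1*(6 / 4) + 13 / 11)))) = 2.33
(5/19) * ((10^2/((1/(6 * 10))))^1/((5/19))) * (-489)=-2934000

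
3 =3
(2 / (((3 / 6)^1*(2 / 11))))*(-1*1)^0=22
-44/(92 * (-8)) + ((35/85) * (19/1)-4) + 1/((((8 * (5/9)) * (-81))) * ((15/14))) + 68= 151768951/2111400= 71.88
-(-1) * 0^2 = 0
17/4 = 4.25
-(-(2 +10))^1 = 12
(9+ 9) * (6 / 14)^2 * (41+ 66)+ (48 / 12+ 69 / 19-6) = 330865 / 931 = 355.39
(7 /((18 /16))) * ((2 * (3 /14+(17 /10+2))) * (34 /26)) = 63.70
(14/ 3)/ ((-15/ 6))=-28/ 15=-1.87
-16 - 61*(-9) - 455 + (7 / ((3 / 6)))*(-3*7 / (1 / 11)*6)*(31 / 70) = -42576 / 5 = -8515.20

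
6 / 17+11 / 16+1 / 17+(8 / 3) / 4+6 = 6337 / 816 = 7.77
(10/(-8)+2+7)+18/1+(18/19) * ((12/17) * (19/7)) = 13121/476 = 27.57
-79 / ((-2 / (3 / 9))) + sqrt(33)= sqrt(33) + 79 / 6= 18.91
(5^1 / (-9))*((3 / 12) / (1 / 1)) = -5 / 36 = -0.14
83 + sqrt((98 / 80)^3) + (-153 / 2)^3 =-3580913 / 8 + 343 * sqrt(10) / 800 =-447612.77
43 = 43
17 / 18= 0.94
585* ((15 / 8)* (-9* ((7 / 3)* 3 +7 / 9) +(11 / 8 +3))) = -4606875 / 64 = -71982.42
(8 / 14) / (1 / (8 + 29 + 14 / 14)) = 152 / 7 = 21.71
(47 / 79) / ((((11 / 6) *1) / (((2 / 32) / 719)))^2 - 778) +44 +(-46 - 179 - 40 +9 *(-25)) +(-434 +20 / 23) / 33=-110210336851902071 / 240044208699702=-459.13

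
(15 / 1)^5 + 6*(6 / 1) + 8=759419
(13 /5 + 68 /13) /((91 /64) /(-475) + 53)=3094720 /20944417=0.15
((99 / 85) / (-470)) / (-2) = 99 / 79900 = 0.00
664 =664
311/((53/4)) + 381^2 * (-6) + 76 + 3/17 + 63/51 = -784649470/901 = -870865.12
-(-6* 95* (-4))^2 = -5198400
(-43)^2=1849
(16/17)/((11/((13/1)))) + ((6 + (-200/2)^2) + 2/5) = 9357024/935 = 10007.51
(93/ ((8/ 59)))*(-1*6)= -16461/ 4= -4115.25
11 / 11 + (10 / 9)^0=2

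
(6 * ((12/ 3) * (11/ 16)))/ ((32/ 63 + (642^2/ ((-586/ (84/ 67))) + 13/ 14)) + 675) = -40812849/ 508002127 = -0.08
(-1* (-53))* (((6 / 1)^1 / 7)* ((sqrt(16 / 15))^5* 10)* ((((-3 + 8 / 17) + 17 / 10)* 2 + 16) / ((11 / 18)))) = 529260544* sqrt(15) / 163625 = 12527.53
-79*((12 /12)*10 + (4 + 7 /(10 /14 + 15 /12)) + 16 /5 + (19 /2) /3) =-623863 /330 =-1890.49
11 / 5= 2.20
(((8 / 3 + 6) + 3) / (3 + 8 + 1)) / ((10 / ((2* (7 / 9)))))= 0.15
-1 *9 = -9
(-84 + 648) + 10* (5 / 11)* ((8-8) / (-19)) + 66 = 630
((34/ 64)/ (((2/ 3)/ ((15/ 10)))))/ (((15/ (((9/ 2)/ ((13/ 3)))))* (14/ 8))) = 1377/ 29120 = 0.05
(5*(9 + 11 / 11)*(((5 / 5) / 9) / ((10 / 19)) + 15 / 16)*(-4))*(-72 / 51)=16540 / 51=324.31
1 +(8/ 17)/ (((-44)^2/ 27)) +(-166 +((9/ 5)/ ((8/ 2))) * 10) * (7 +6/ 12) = -9957883/ 8228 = -1210.24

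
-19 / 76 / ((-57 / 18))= 3 / 38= 0.08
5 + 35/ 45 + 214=1978/ 9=219.78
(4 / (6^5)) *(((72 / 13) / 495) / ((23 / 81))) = 1 / 49335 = 0.00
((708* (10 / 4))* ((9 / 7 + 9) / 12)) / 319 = 10620 / 2233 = 4.76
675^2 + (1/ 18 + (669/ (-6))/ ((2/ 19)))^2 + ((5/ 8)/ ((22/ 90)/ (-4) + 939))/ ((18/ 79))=345532675017349/ 219035664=1577517.87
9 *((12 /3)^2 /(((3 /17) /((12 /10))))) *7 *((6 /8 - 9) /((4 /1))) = -70686 /5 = -14137.20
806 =806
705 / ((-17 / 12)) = -8460 / 17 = -497.65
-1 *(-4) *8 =32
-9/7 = -1.29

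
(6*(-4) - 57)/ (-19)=81/ 19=4.26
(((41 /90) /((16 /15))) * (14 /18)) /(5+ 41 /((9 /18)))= 0.00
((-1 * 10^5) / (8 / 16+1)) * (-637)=42466666.67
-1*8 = -8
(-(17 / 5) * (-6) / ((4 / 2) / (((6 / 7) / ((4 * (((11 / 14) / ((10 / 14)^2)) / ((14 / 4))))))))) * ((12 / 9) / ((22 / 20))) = 5100 / 847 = 6.02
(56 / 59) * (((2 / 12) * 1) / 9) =28 / 1593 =0.02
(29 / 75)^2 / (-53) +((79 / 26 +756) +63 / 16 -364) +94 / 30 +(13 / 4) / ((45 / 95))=25360079947 / 62010000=408.97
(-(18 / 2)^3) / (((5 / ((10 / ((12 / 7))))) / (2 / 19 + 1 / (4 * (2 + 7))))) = -17199 / 152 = -113.15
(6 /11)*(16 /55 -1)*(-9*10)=4212 /121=34.81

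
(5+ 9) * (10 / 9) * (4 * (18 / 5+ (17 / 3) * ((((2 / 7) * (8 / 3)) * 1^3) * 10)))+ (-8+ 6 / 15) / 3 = 1177694 / 405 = 2907.89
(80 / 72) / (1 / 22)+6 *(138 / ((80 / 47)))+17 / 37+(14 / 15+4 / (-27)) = 10232539 / 19980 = 512.14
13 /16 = 0.81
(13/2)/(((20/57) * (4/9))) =41.68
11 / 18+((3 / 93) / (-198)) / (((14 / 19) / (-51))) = 53483 / 85932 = 0.62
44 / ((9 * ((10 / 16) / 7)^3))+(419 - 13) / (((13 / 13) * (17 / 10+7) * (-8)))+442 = 16435583 / 2250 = 7304.70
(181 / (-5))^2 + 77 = 34686 / 25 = 1387.44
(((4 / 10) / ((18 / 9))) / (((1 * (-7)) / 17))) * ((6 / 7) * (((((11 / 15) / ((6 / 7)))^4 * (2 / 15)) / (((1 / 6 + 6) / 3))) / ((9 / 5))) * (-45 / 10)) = 12195953 / 337162500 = 0.04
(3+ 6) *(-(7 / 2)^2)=-441 / 4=-110.25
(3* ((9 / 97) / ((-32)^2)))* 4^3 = 27 / 1552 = 0.02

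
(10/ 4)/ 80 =1/ 32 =0.03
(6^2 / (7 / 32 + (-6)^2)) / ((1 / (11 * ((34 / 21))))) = 143616 / 8113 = 17.70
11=11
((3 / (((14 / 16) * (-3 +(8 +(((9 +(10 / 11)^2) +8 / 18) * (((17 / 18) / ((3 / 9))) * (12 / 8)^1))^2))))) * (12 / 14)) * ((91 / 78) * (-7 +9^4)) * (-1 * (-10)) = 5969300147712 / 50749992587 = 117.62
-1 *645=-645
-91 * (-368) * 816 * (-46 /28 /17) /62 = -1320384 /31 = -42593.03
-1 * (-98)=98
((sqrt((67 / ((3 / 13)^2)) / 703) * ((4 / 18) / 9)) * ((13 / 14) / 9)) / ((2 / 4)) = 338 * sqrt(47101) / 10762227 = 0.01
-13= -13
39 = 39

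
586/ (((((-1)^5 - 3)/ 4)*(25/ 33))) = -19338/ 25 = -773.52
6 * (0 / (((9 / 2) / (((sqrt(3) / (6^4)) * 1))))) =0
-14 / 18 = -7 / 9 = -0.78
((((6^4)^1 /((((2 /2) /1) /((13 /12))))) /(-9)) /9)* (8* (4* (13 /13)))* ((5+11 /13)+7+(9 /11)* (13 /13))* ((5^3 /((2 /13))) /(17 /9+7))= -7620600 /11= -692781.82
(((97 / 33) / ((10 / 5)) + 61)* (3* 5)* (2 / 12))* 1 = 20615 / 132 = 156.17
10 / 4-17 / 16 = 23 / 16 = 1.44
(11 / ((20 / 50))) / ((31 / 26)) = 715 / 31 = 23.06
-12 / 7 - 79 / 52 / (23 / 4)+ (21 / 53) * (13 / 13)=-175520 / 110929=-1.58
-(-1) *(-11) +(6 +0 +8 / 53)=-4.85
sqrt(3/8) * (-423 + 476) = 53 * sqrt(6)/4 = 32.46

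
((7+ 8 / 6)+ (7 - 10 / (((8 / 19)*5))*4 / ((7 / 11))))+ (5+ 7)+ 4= 31 / 21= 1.48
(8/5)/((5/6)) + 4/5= 68/25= 2.72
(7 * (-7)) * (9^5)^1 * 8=-23147208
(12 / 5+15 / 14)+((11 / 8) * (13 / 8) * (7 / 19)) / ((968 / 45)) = 13144797 / 3745280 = 3.51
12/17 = 0.71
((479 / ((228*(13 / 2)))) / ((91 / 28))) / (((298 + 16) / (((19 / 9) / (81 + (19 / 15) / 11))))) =0.00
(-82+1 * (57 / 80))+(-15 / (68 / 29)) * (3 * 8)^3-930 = -121644151 / 1360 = -89444.23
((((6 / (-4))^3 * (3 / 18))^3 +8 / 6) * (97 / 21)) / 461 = 1377109 / 118960128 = 0.01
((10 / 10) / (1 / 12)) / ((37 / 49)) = 588 / 37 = 15.89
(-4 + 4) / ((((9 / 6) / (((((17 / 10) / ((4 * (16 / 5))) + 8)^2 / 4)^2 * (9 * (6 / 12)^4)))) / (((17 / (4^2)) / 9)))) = 0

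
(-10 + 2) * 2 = -16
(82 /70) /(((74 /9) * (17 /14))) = 369 /3145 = 0.12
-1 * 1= -1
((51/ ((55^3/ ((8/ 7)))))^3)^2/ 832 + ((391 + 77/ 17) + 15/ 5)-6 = 216461731523869930947464572533400698487357/ 551453534528066660588475605010986328125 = 392.53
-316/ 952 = -79/ 238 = -0.33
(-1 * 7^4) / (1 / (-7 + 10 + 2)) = -12005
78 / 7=11.14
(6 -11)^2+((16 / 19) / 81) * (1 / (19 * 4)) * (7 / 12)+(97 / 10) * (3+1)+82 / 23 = 679590886 / 10088145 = 67.37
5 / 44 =0.11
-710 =-710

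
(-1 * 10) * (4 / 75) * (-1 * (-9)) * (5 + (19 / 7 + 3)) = -360 / 7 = -51.43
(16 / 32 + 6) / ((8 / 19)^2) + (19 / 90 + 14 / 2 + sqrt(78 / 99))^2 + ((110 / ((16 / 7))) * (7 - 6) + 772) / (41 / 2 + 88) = 59 * sqrt(858) / 135 + 60021603559 / 618710400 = 109.81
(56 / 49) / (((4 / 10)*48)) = 5 / 84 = 0.06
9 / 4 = 2.25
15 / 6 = 5 / 2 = 2.50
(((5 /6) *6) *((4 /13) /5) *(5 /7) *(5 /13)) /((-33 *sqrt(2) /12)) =-200 *sqrt(2) /13013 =-0.02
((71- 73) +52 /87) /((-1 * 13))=122 /1131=0.11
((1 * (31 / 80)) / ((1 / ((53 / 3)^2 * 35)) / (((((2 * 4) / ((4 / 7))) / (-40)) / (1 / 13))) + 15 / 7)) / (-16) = -55469323 / 4907838720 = -0.01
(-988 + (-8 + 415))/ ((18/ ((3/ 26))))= -581/ 156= -3.72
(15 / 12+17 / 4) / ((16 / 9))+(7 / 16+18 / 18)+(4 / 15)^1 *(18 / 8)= 821 / 160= 5.13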